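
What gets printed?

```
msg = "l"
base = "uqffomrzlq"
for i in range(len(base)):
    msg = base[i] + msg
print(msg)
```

qlzrmoffqul

i=0: prepend 'u' → 'ul'
i=1: prepend 'q' → 'qul'
i=2: prepend 'f' → 'fqul'
i=3: prepend 'f' → 'ffqul'
i=4: prepend 'o' → 'offqul'
i=5: prepend 'm' → 'moffqul'
i=6: prepend 'r' → 'rmoffqul'
i=7: prepend 'z' → 'zrmoffqul'
i=8: prepend 'l' → 'lzrmoffqul'
i=9: prepend 'q' → 'qlzrmoffqul'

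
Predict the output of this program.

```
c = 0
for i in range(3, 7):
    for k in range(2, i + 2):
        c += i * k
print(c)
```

345

i=3,k=2: c = 0+6 = 6
i=3,k=3: c = 6+9 = 15
i=3,k=4: c = 15+12 = 27
i=4,k=2: c = 27+8 = 35
i=4,k=3: c = 35+12 = 47
i=4,k=4: c = 47+16 = 63
i=4,k=5: c = 63+20 = 83
i=5,k=2: c = 83+10 = 93
i=5,k=3: c = 93+15 = 108
i=5,k=4: c = 108+20 = 128
i=5,k=5: c = 128+25 = 153
i=5,k=6: c = 153+30 = 183
i=6,k=2: c = 183+12 = 195
i=6,k=3: c = 195+18 = 213
i=6,k=4: c = 213+24 = 237
i=6,k=5: c = 237+30 = 267
i=6,k=6: c = 267+36 = 303
i=6,k=7: c = 303+42 = 345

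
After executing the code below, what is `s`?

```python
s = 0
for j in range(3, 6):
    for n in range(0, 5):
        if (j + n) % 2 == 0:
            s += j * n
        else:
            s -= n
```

j=3,n=0: odd sum, s = 0-0 = 0
j=3,n=1: even sum, s = 0+3 = 3
j=3,n=2: odd sum, s = 3-2 = 1
j=3,n=3: even sum, s = 1+9 = 10
j=3,n=4: odd sum, s = 10-4 = 6
j=4,n=0: even sum, s = 6+0 = 6
j=4,n=1: odd sum, s = 6-1 = 5
j=4,n=2: even sum, s = 5+8 = 13
j=4,n=3: odd sum, s = 13-3 = 10
j=4,n=4: even sum, s = 10+16 = 26
j=5,n=0: odd sum, s = 26-0 = 26
j=5,n=1: even sum, s = 26+5 = 31
j=5,n=2: odd sum, s = 31-2 = 29
j=5,n=3: even sum, s = 29+15 = 44
j=5,n=4: odd sum, s = 44-4 = 40

40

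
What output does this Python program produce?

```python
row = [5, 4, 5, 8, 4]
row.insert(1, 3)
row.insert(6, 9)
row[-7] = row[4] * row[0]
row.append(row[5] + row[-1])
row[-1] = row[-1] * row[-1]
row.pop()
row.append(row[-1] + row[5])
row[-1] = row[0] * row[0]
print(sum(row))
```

1673

insert 3 at 1 → [5, 3, 4, 5, 8, 4]
insert 9 at 6 → [5, 3, 4, 5, 8, 4, 9]
row[-7] = row[4]*row[0] = 8*5 = 40 → [40, 3, 4, 5, 8, 4, 9]
append row[5]+row[-1] = 4+9 = 13 → [40, 3, 4, 5, 8, 4, 9, 13]
row[-1] = row[-1]*row[-1] = 13*13 = 169 → [40, 3, 4, 5, 8, 4, 9, 169]
pop() removes 169 → [40, 3, 4, 5, 8, 4, 9]
append row[-1]+row[5] = 9+4 = 13 → [40, 3, 4, 5, 8, 4, 9, 13]
row[-1] = row[0]*row[0] = 40*40 = 1600 → [40, 3, 4, 5, 8, 4, 9, 1600]
sum = 1673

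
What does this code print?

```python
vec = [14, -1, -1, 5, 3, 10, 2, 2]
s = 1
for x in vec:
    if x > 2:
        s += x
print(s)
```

33

x=14: >2, s = 1+14 = 15
x=-1: not >2
x=-1: not >2
x=5: >2, s = 15+5 = 20
x=3: >2, s = 20+3 = 23
x=10: >2, s = 23+10 = 33
x=2: not >2
x=2: not >2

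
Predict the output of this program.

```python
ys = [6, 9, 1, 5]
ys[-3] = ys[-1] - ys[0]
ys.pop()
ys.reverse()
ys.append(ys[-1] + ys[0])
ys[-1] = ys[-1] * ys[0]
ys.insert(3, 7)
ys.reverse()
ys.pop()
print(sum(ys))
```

19

ys[-3] = ys[-1]-ys[0] = 5-6 = -1 → [6, -1, 1, 5]
pop() removes 5 → [6, -1, 1]
reverse → [1, -1, 6]
append ys[-1]+ys[0] = 6+1 = 7 → [1, -1, 6, 7]
ys[-1] = ys[-1]*ys[0] = 7*1 = 7 → [1, -1, 6, 7]
insert 7 at 3 → [1, -1, 6, 7, 7]
reverse → [7, 7, 6, -1, 1]
pop() removes 1 → [7, 7, 6, -1]
sum = 19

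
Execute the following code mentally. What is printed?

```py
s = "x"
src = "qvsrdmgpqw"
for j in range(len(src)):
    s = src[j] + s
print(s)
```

wqpgmdrsvqx

j=0: prepend 'q' → 'qx'
j=1: prepend 'v' → 'vqx'
j=2: prepend 's' → 'svqx'
j=3: prepend 'r' → 'rsvqx'
j=4: prepend 'd' → 'drsvqx'
j=5: prepend 'm' → 'mdrsvqx'
j=6: prepend 'g' → 'gmdrsvqx'
j=7: prepend 'p' → 'pgmdrsvqx'
j=8: prepend 'q' → 'qpgmdrsvqx'
j=9: prepend 'w' → 'wqpgmdrsvqx'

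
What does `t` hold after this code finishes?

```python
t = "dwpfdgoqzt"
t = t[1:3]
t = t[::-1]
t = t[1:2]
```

slice [1:3] → 'wp'
reverse → 'pw'
slice [1:2] → 'w'

'w'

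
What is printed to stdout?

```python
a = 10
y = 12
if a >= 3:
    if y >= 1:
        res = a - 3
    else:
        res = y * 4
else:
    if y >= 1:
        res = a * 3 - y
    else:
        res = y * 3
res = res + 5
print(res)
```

12

a=10, y=12
a >= 3 is True; y >= 1 is True
→ res = a - 3 = 7
res = 7+5 = 12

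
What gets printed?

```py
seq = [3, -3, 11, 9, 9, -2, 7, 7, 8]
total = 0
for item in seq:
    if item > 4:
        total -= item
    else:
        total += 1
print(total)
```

-48

item=3: not >4, total = 0+1 = 1
item=-3: not >4, total = 1+1 = 2
item=11: >4, total = 2-11 = -9
item=9: >4, total = (-9)-9 = -18
item=9: >4, total = (-18)-9 = -27
item=-2: not >4, total = (-27)+1 = -26
item=7: >4, total = (-26)-7 = -33
item=7: >4, total = (-33)-7 = -40
item=8: >4, total = (-40)-8 = -48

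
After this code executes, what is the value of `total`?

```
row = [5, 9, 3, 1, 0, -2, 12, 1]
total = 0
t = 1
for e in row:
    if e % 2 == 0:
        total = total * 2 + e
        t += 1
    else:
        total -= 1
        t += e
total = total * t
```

e=5: not even, total = 0-1 = -1; t=6
e=9: not even, total = (-1)-1 = -2; t=15
e=3: not even, total = (-2)-1 = -3; t=18
e=1: not even, total = (-3)-1 = -4; t=19
e=0: even, total = (-4)*2+0 = -8; t=20
e=-2: even, total = (-8)*2+(-2) = -18; t=21
e=12: even, total = (-18)*2+12 = -24; t=22
e=1: not even, total = (-24)-1 = -25; t=23
total*t = (-25)*23 = -575

-575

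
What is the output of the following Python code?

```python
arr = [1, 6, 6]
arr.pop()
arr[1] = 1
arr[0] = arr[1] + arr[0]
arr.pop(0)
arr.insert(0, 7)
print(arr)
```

[7, 1]

pop() removes 6 → [1, 6]
arr[1] = 1 → [1, 1]
arr[0] = arr[1]+arr[0] = 1+1 = 2 → [2, 1]
pop(0) removes 2 → [1]
insert 7 at 0 → [7, 1]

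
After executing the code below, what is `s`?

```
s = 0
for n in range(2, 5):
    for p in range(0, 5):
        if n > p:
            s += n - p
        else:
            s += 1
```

25

n=2,p=0: 2>0, s = 0+2 = 2
n=2,p=1: 2>1, s = 2+1 = 3
n=2,p=2: not 2>2, s = 3+1 = 4
n=2,p=3: not 2>3, s = 4+1 = 5
n=2,p=4: not 2>4, s = 5+1 = 6
n=3,p=0: 3>0, s = 6+3 = 9
n=3,p=1: 3>1, s = 9+2 = 11
n=3,p=2: 3>2, s = 11+1 = 12
n=3,p=3: not 3>3, s = 12+1 = 13
n=3,p=4: not 3>4, s = 13+1 = 14
n=4,p=0: 4>0, s = 14+4 = 18
n=4,p=1: 4>1, s = 18+3 = 21
n=4,p=2: 4>2, s = 21+2 = 23
n=4,p=3: 4>3, s = 23+1 = 24
n=4,p=4: not 4>4, s = 24+1 = 25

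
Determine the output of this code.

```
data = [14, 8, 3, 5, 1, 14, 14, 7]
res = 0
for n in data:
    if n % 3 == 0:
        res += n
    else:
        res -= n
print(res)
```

n=14: not %3==0, res = 0-14 = -14
n=8: not %3==0, res = (-14)-8 = -22
n=3: %3==0, res = (-22)+3 = -19
n=5: not %3==0, res = (-19)-5 = -24
n=1: not %3==0, res = (-24)-1 = -25
n=14: not %3==0, res = (-25)-14 = -39
n=14: not %3==0, res = (-39)-14 = -53
n=7: not %3==0, res = (-53)-7 = -60

-60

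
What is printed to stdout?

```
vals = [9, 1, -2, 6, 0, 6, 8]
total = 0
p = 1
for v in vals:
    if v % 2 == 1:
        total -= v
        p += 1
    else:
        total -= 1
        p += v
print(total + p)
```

6

v=9: odd, total = 0-9 = -9; p=2
v=1: odd, total = (-9)-1 = -10; p=3
v=-2: not odd, total = (-10)-1 = -11; p=1
v=6: not odd, total = (-11)-1 = -12; p=7
v=0: not odd, total = (-12)-1 = -13; p=7
v=6: not odd, total = (-13)-1 = -14; p=13
v=8: not odd, total = (-14)-1 = -15; p=21
total+p = (-15)+21 = 6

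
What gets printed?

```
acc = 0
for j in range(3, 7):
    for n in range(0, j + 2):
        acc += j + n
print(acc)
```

j=3,n=0: acc = 0+3 = 3
j=3,n=1: acc = 3+4 = 7
j=3,n=2: acc = 7+5 = 12
j=3,n=3: acc = 12+6 = 18
j=3,n=4: acc = 18+7 = 25
j=4,n=0: acc = 25+4 = 29
j=4,n=1: acc = 29+5 = 34
j=4,n=2: acc = 34+6 = 40
j=4,n=3: acc = 40+7 = 47
j=4,n=4: acc = 47+8 = 55
j=4,n=5: acc = 55+9 = 64
j=5,n=0: acc = 64+5 = 69
j=5,n=1: acc = 69+6 = 75
j=5,n=2: acc = 75+7 = 82
j=5,n=3: acc = 82+8 = 90
j=5,n=4: acc = 90+9 = 99
j=5,n=5: acc = 99+10 = 109
j=5,n=6: acc = 109+11 = 120
j=6,n=0: acc = 120+6 = 126
j=6,n=1: acc = 126+7 = 133
j=6,n=2: acc = 133+8 = 141
j=6,n=3: acc = 141+9 = 150
j=6,n=4: acc = 150+10 = 160
j=6,n=5: acc = 160+11 = 171
j=6,n=6: acc = 171+12 = 183
j=6,n=7: acc = 183+13 = 196

196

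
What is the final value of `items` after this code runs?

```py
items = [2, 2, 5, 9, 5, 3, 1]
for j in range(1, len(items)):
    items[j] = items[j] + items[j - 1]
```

j=1: items[1] = 2+2 = 4 → [2, 4, 5, 9, 5, 3, 1]
j=2: items[2] = 5+4 = 9 → [2, 4, 9, 9, 5, 3, 1]
j=3: items[3] = 9+9 = 18 → [2, 4, 9, 18, 5, 3, 1]
j=4: items[4] = 5+18 = 23 → [2, 4, 9, 18, 23, 3, 1]
j=5: items[5] = 3+23 = 26 → [2, 4, 9, 18, 23, 26, 1]
j=6: items[6] = 1+26 = 27 → [2, 4, 9, 18, 23, 26, 27]

[2, 4, 9, 18, 23, 26, 27]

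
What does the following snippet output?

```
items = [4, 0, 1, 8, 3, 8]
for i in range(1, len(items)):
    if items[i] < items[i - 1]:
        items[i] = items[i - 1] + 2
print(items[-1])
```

12

i=1: 0<4, items[1] = 4+2 = 6 → [4, 6, 1, 8, 3, 8]
i=2: 1<6, items[2] = 6+2 = 8 → [4, 6, 8, 8, 3, 8]
i=3: 8>=8, unchanged → [4, 6, 8, 8, 3, 8]
i=4: 3<8, items[4] = 8+2 = 10 → [4, 6, 8, 8, 10, 8]
i=5: 8<10, items[5] = 10+2 = 12 → [4, 6, 8, 8, 10, 12]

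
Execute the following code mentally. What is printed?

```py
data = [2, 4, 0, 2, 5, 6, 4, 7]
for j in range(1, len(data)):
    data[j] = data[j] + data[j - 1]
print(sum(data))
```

107

j=1: data[1] = 4+2 = 6 → [2, 6, 0, 2, 5, 6, 4, 7]
j=2: data[2] = 0+6 = 6 → [2, 6, 6, 2, 5, 6, 4, 7]
j=3: data[3] = 2+6 = 8 → [2, 6, 6, 8, 5, 6, 4, 7]
j=4: data[4] = 5+8 = 13 → [2, 6, 6, 8, 13, 6, 4, 7]
j=5: data[5] = 6+13 = 19 → [2, 6, 6, 8, 13, 19, 4, 7]
j=6: data[6] = 4+19 = 23 → [2, 6, 6, 8, 13, 19, 23, 7]
j=7: data[7] = 7+23 = 30 → [2, 6, 6, 8, 13, 19, 23, 30]
sum = 107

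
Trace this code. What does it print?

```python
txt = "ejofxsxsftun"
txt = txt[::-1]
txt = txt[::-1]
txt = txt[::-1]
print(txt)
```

reverse → 'nutfsxsxfoje'
reverse → 'ejofxsxsftun'
reverse → 'nutfsxsxfoje'

nutfsxsxfoje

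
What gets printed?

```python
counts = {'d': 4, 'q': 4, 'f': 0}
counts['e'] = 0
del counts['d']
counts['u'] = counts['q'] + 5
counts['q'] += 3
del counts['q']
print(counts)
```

{'f': 0, 'e': 0, 'u': 9}

counts['e'] = 0 → {'d': 4, 'q': 4, 'f': 0, 'e': 0}
del 'd' → {'q': 4, 'f': 0, 'e': 0}
counts['u'] = counts['q']+5 = 9 → {'q': 4, 'f': 0, 'e': 0, 'u': 9}
counts['q'] = 4+3 = 7 → {'q': 7, 'f': 0, 'e': 0, 'u': 9}
del 'q' → {'f': 0, 'e': 0, 'u': 9}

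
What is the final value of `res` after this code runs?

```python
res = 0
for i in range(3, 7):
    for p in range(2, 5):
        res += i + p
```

i=3,p=2: res = 0+5 = 5
i=3,p=3: res = 5+6 = 11
i=3,p=4: res = 11+7 = 18
i=4,p=2: res = 18+6 = 24
i=4,p=3: res = 24+7 = 31
i=4,p=4: res = 31+8 = 39
i=5,p=2: res = 39+7 = 46
i=5,p=3: res = 46+8 = 54
i=5,p=4: res = 54+9 = 63
i=6,p=2: res = 63+8 = 71
i=6,p=3: res = 71+9 = 80
i=6,p=4: res = 80+10 = 90

90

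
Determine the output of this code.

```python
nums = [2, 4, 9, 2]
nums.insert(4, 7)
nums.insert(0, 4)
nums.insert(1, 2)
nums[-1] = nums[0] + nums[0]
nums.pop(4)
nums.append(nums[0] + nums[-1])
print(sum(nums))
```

34

insert 7 at 4 → [2, 4, 9, 2, 7]
insert 4 at 0 → [4, 2, 4, 9, 2, 7]
insert 2 at 1 → [4, 2, 2, 4, 9, 2, 7]
nums[-1] = nums[0]+nums[0] = 4+4 = 8 → [4, 2, 2, 4, 9, 2, 8]
pop(4) removes 9 → [4, 2, 2, 4, 2, 8]
append nums[0]+nums[-1] = 4+8 = 12 → [4, 2, 2, 4, 2, 8, 12]
sum = 34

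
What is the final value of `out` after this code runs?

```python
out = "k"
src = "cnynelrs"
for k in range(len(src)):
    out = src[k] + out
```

k=0: prepend 'c' → 'ck'
k=1: prepend 'n' → 'nck'
k=2: prepend 'y' → 'ynck'
k=3: prepend 'n' → 'nynck'
k=4: prepend 'e' → 'enynck'
k=5: prepend 'l' → 'lenynck'
k=6: prepend 'r' → 'rlenynck'
k=7: prepend 's' → 'srlenynck'

'srlenynck'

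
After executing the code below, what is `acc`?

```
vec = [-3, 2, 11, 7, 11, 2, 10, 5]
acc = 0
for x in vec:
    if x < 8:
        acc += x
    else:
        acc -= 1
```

x=-3: <8, acc = 0+(-3) = -3
x=2: <8, acc = (-3)+2 = -1
x=11: not <8, acc = (-1)-1 = -2
x=7: <8, acc = (-2)+7 = 5
x=11: not <8, acc = 5-1 = 4
x=2: <8, acc = 4+2 = 6
x=10: not <8, acc = 6-1 = 5
x=5: <8, acc = 5+5 = 10

10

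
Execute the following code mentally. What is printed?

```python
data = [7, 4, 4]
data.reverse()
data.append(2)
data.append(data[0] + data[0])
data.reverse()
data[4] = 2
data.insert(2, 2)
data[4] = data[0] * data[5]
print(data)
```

reverse → [4, 4, 7]
append 2 → [4, 4, 7, 2]
append data[0]+data[0] = 4+4 = 8 → [4, 4, 7, 2, 8]
reverse → [8, 2, 7, 4, 4]
data[4] = 2 → [8, 2, 7, 4, 2]
insert 2 at 2 → [8, 2, 2, 7, 4, 2]
data[4] = data[0]*data[5] = 8*2 = 16 → [8, 2, 2, 7, 16, 2]

[8, 2, 2, 7, 16, 2]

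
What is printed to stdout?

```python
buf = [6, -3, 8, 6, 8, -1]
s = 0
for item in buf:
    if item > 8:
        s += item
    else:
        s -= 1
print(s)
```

item=6: not >8, s = 0-1 = -1
item=-3: not >8, s = (-1)-1 = -2
item=8: not >8, s = (-2)-1 = -3
item=6: not >8, s = (-3)-1 = -4
item=8: not >8, s = (-4)-1 = -5
item=-1: not >8, s = (-5)-1 = -6

-6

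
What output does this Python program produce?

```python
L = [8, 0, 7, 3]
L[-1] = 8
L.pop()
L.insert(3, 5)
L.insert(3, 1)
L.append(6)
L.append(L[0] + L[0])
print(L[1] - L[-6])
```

L[-1] = 8 → [8, 0, 7, 8]
pop() removes 8 → [8, 0, 7]
insert 5 at 3 → [8, 0, 7, 5]
insert 1 at 3 → [8, 0, 7, 1, 5]
append 6 → [8, 0, 7, 1, 5, 6]
append L[0]+L[0] = 8+8 = 16 → [8, 0, 7, 1, 5, 6, 16]
L[1]-L[-6] = 0-0 = 0

0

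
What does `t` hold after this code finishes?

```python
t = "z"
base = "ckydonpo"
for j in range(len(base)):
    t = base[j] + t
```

'opnodykcz'

j=0: prepend 'c' → 'cz'
j=1: prepend 'k' → 'kcz'
j=2: prepend 'y' → 'ykcz'
j=3: prepend 'd' → 'dykcz'
j=4: prepend 'o' → 'odykcz'
j=5: prepend 'n' → 'nodykcz'
j=6: prepend 'p' → 'pnodykcz'
j=7: prepend 'o' → 'opnodykcz'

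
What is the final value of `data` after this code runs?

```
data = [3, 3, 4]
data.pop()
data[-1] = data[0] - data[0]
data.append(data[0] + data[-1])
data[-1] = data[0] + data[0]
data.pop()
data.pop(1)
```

pop() removes 4 → [3, 3]
data[-1] = data[0]-data[0] = 3-3 = 0 → [3, 0]
append data[0]+data[-1] = 3+0 = 3 → [3, 0, 3]
data[-1] = data[0]+data[0] = 3+3 = 6 → [3, 0, 6]
pop() removes 6 → [3, 0]
pop(1) removes 0 → [3]

[3]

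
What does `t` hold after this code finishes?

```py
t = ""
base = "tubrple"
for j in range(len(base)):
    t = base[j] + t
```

'elprbut'

j=0: prepend 't' → 't'
j=1: prepend 'u' → 'ut'
j=2: prepend 'b' → 'but'
j=3: prepend 'r' → 'rbut'
j=4: prepend 'p' → 'prbut'
j=5: prepend 'l' → 'lprbut'
j=6: prepend 'e' → 'elprbut'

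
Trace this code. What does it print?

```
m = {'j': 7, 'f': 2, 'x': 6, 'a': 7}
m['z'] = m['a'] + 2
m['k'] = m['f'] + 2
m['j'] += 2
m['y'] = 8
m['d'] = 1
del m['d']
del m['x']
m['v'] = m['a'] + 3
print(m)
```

{'j': 9, 'f': 2, 'a': 7, 'z': 9, 'k': 4, 'y': 8, 'v': 10}

m['z'] = m['a']+2 = 9 → {'j': 7, 'f': 2, 'x': 6, 'a': 7, 'z': 9}
m['k'] = m['f']+2 = 4 → {'j': 7, 'f': 2, 'x': 6, 'a': 7, 'z': 9, 'k': 4}
m['j'] = 7+2 = 9 → {'j': 9, 'f': 2, 'x': 6, 'a': 7, 'z': 9, 'k': 4}
m['y'] = 8 → {'j': 9, 'f': 2, 'x': 6, 'a': 7, 'z': 9, 'k': 4, 'y': 8}
m['d'] = 1 → {'j': 9, 'f': 2, 'x': 6, 'a': 7, 'z': 9, 'k': 4, 'y': 8, 'd': 1}
del 'd' → {'j': 9, 'f': 2, 'x': 6, 'a': 7, 'z': 9, 'k': 4, 'y': 8}
del 'x' → {'j': 9, 'f': 2, 'a': 7, 'z': 9, 'k': 4, 'y': 8}
m['v'] = m['a']+3 = 10 → {'j': 9, 'f': 2, 'a': 7, 'z': 9, 'k': 4, 'y': 8, 'v': 10}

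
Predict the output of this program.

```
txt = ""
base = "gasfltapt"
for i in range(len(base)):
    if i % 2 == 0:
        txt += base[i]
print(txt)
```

i=0: add 'g' → 'g'
i=1: skip
i=2: add 's' → 'gs'
i=3: skip
i=4: add 'l' → 'gsl'
i=5: skip
i=6: add 'a' → 'gsla'
i=7: skip
i=8: add 't' → 'gslat'

gslat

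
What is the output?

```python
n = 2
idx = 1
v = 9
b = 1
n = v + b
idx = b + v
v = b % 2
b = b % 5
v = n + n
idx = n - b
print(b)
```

1

n = 9+1 = 10
idx = 1+9 = 10
v = 1%2 = 1
b = 1%5 = 1
v = 10+10 = 20
idx = 10-1 = 9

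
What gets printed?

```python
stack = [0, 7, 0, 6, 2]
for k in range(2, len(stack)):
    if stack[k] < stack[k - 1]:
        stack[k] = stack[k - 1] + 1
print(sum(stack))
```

k=2: 0<7, stack[2] = 7+1 = 8 → [0, 7, 8, 6, 2]
k=3: 6<8, stack[3] = 8+1 = 9 → [0, 7, 8, 9, 2]
k=4: 2<9, stack[4] = 9+1 = 10 → [0, 7, 8, 9, 10]
sum = 34

34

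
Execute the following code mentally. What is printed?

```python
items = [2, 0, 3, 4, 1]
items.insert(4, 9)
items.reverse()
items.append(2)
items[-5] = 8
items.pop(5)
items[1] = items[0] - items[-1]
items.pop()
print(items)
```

[1, -1, 8, 3, 0]

insert 9 at 4 → [2, 0, 3, 4, 9, 1]
reverse → [1, 9, 4, 3, 0, 2]
append 2 → [1, 9, 4, 3, 0, 2, 2]
items[-5] = 8 → [1, 9, 8, 3, 0, 2, 2]
pop(5) removes 2 → [1, 9, 8, 3, 0, 2]
items[1] = items[0]-items[-1] = 1-2 = -1 → [1, -1, 8, 3, 0, 2]
pop() removes 2 → [1, -1, 8, 3, 0]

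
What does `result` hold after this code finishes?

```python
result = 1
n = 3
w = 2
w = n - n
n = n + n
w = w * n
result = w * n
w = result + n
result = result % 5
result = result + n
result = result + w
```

w = 3-3 = 0
n = 3+3 = 6
w = 0*6 = 0
result = 0*6 = 0
w = 0+6 = 6
result = 0%5 = 0
result = 0+6 = 6
result = 6+6 = 12

12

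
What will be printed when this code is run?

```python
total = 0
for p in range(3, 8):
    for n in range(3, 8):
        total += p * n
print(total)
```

625

p=3,n=3: total = 0+9 = 9
p=3,n=4: total = 9+12 = 21
p=3,n=5: total = 21+15 = 36
p=3,n=6: total = 36+18 = 54
p=3,n=7: total = 54+21 = 75
p=4,n=3: total = 75+12 = 87
p=4,n=4: total = 87+16 = 103
p=4,n=5: total = 103+20 = 123
p=4,n=6: total = 123+24 = 147
p=4,n=7: total = 147+28 = 175
p=5,n=3: total = 175+15 = 190
p=5,n=4: total = 190+20 = 210
p=5,n=5: total = 210+25 = 235
p=5,n=6: total = 235+30 = 265
p=5,n=7: total = 265+35 = 300
p=6,n=3: total = 300+18 = 318
p=6,n=4: total = 318+24 = 342
p=6,n=5: total = 342+30 = 372
p=6,n=6: total = 372+36 = 408
p=6,n=7: total = 408+42 = 450
p=7,n=3: total = 450+21 = 471
p=7,n=4: total = 471+28 = 499
p=7,n=5: total = 499+35 = 534
p=7,n=6: total = 534+42 = 576
p=7,n=7: total = 576+49 = 625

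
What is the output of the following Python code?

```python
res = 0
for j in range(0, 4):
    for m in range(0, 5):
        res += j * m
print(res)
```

60

j=0,m=0: res = 0+0 = 0
j=0,m=1: res = 0+0 = 0
j=0,m=2: res = 0+0 = 0
j=0,m=3: res = 0+0 = 0
j=0,m=4: res = 0+0 = 0
j=1,m=0: res = 0+0 = 0
j=1,m=1: res = 0+1 = 1
j=1,m=2: res = 1+2 = 3
j=1,m=3: res = 3+3 = 6
j=1,m=4: res = 6+4 = 10
j=2,m=0: res = 10+0 = 10
j=2,m=1: res = 10+2 = 12
j=2,m=2: res = 12+4 = 16
j=2,m=3: res = 16+6 = 22
j=2,m=4: res = 22+8 = 30
j=3,m=0: res = 30+0 = 30
j=3,m=1: res = 30+3 = 33
j=3,m=2: res = 33+6 = 39
j=3,m=3: res = 39+9 = 48
j=3,m=4: res = 48+12 = 60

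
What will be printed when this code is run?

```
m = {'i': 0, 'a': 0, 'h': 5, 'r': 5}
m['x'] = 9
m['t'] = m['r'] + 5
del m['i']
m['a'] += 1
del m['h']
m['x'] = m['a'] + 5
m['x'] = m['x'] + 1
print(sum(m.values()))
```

m['x'] = 9 → {'i': 0, 'a': 0, 'h': 5, 'r': 5, 'x': 9}
m['t'] = m['r']+5 = 10 → {'i': 0, 'a': 0, 'h': 5, 'r': 5, 'x': 9, 't': 10}
del 'i' → {'a': 0, 'h': 5, 'r': 5, 'x': 9, 't': 10}
m['a'] = 0+1 = 1 → {'a': 1, 'h': 5, 'r': 5, 'x': 9, 't': 10}
del 'h' → {'a': 1, 'r': 5, 'x': 9, 't': 10}
m['x'] = m['a']+5 = 6 → {'a': 1, 'r': 5, 'x': 6, 't': 10}
m['x'] = m['x']+1 = 7 → {'a': 1, 'r': 5, 'x': 7, 't': 10}
sum of values = 23

23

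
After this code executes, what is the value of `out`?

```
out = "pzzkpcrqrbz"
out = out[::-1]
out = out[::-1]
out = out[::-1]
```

'zbrqrcpkzzp'

reverse → 'zbrqrcpkzzp'
reverse → 'pzzkpcrqrbz'
reverse → 'zbrqrcpkzzp'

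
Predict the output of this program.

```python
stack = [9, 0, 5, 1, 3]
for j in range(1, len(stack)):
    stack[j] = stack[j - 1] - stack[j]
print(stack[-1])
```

0

j=1: stack[1] = 9-0 = 9 → [9, 9, 5, 1, 3]
j=2: stack[2] = 9-5 = 4 → [9, 9, 4, 1, 3]
j=3: stack[3] = 4-1 = 3 → [9, 9, 4, 3, 3]
j=4: stack[4] = 3-3 = 0 → [9, 9, 4, 3, 0]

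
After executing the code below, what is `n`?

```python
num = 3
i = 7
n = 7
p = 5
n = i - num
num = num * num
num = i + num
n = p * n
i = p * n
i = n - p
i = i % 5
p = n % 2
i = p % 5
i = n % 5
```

n = 7-3 = 4
num = 3*3 = 9
num = 7+9 = 16
n = 5*4 = 20
i = 5*20 = 100
i = 20-5 = 15
i = 15%5 = 0
p = 20%2 = 0
i = 0%5 = 0
i = 20%5 = 0

20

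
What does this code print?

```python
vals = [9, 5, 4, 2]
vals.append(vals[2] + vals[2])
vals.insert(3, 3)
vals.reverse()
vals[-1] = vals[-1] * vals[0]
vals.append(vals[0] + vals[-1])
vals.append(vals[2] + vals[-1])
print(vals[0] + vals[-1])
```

append vals[2]+vals[2] = 4+4 = 8 → [9, 5, 4, 2, 8]
insert 3 at 3 → [9, 5, 4, 3, 2, 8]
reverse → [8, 2, 3, 4, 5, 9]
vals[-1] = vals[-1]*vals[0] = 9*8 = 72 → [8, 2, 3, 4, 5, 72]
append vals[0]+vals[-1] = 8+72 = 80 → [8, 2, 3, 4, 5, 72, 80]
append vals[2]+vals[-1] = 3+80 = 83 → [8, 2, 3, 4, 5, 72, 80, 83]
vals[0]+vals[-1] = 8+83 = 91

91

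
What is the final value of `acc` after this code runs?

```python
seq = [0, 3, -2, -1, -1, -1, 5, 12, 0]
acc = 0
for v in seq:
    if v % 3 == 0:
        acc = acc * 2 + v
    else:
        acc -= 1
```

16

v=0: %3==0, acc = 0*2+0 = 0
v=3: %3==0, acc = 0*2+3 = 3
v=-2: not %3==0, acc = 3-1 = 2
v=-1: not %3==0, acc = 2-1 = 1
v=-1: not %3==0, acc = 1-1 = 0
v=-1: not %3==0, acc = 0-1 = -1
v=5: not %3==0, acc = (-1)-1 = -2
v=12: %3==0, acc = (-2)*2+12 = 8
v=0: %3==0, acc = 8*2+0 = 16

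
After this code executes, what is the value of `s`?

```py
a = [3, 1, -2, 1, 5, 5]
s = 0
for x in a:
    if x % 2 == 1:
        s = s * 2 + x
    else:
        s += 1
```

x=3: odd, s = 0*2+3 = 3
x=1: odd, s = 3*2+1 = 7
x=-2: not odd, s = 7+1 = 8
x=1: odd, s = 8*2+1 = 17
x=5: odd, s = 17*2+5 = 39
x=5: odd, s = 39*2+5 = 83

83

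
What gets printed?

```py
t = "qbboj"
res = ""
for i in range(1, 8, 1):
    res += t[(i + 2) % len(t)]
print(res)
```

ojqbboj

i=1: add t[3]='o' → 'o'
i=2: add t[4]='j' → 'oj'
i=3: add t[0]='q' → 'ojq'
i=4: add t[1]='b' → 'ojqb'
i=5: add t[2]='b' → 'ojqbb'
i=6: add t[3]='o' → 'ojqbbo'
i=7: add t[4]='j' → 'ojqbboj'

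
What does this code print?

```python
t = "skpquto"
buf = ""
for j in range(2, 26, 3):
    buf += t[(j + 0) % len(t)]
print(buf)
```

j=2: add t[2]='p' → 'p'
j=5: add t[5]='t' → 'pt'
j=8: add t[1]='k' → 'ptk'
j=11: add t[4]='u' → 'ptku'
j=14: add t[0]='s' → 'ptkus'
j=17: add t[3]='q' → 'ptkusq'
j=20: add t[6]='o' → 'ptkusqo'
j=23: add t[2]='p' → 'ptkusqop'

ptkusqop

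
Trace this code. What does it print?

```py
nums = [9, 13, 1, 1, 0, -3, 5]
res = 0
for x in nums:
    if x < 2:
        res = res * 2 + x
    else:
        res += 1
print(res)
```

x=9: not <2, res = 0+1 = 1
x=13: not <2, res = 1+1 = 2
x=1: <2, res = 2*2+1 = 5
x=1: <2, res = 5*2+1 = 11
x=0: <2, res = 11*2+0 = 22
x=-3: <2, res = 22*2+(-3) = 41
x=5: not <2, res = 41+1 = 42

42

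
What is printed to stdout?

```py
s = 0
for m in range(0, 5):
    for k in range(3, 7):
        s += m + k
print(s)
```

m=0,k=3: s = 0+3 = 3
m=0,k=4: s = 3+4 = 7
m=0,k=5: s = 7+5 = 12
m=0,k=6: s = 12+6 = 18
m=1,k=3: s = 18+4 = 22
m=1,k=4: s = 22+5 = 27
m=1,k=5: s = 27+6 = 33
m=1,k=6: s = 33+7 = 40
m=2,k=3: s = 40+5 = 45
m=2,k=4: s = 45+6 = 51
m=2,k=5: s = 51+7 = 58
m=2,k=6: s = 58+8 = 66
m=3,k=3: s = 66+6 = 72
m=3,k=4: s = 72+7 = 79
m=3,k=5: s = 79+8 = 87
m=3,k=6: s = 87+9 = 96
m=4,k=3: s = 96+7 = 103
m=4,k=4: s = 103+8 = 111
m=4,k=5: s = 111+9 = 120
m=4,k=6: s = 120+10 = 130

130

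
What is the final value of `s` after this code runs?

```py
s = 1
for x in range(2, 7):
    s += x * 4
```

81

x=2: s = 1+2*4 = 9
x=3: s = 9+3*4 = 21
x=4: s = 21+4*4 = 37
x=5: s = 37+5*4 = 57
x=6: s = 57+6*4 = 81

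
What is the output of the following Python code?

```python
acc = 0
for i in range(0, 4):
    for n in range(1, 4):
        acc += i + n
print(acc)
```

42

i=0,n=1: acc = 0+1 = 1
i=0,n=2: acc = 1+2 = 3
i=0,n=3: acc = 3+3 = 6
i=1,n=1: acc = 6+2 = 8
i=1,n=2: acc = 8+3 = 11
i=1,n=3: acc = 11+4 = 15
i=2,n=1: acc = 15+3 = 18
i=2,n=2: acc = 18+4 = 22
i=2,n=3: acc = 22+5 = 27
i=3,n=1: acc = 27+4 = 31
i=3,n=2: acc = 31+5 = 36
i=3,n=3: acc = 36+6 = 42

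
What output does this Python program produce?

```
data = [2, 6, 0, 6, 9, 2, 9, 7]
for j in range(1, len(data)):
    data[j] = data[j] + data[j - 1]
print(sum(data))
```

155

j=1: data[1] = 6+2 = 8 → [2, 8, 0, 6, 9, 2, 9, 7]
j=2: data[2] = 0+8 = 8 → [2, 8, 8, 6, 9, 2, 9, 7]
j=3: data[3] = 6+8 = 14 → [2, 8, 8, 14, 9, 2, 9, 7]
j=4: data[4] = 9+14 = 23 → [2, 8, 8, 14, 23, 2, 9, 7]
j=5: data[5] = 2+23 = 25 → [2, 8, 8, 14, 23, 25, 9, 7]
j=6: data[6] = 9+25 = 34 → [2, 8, 8, 14, 23, 25, 34, 7]
j=7: data[7] = 7+34 = 41 → [2, 8, 8, 14, 23, 25, 34, 41]
sum = 155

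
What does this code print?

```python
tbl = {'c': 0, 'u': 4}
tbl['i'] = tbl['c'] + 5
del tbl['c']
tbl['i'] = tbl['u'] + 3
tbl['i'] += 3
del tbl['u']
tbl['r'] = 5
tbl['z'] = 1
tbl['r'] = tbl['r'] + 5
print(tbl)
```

tbl['i'] = tbl['c']+5 = 5 → {'c': 0, 'u': 4, 'i': 5}
del 'c' → {'u': 4, 'i': 5}
tbl['i'] = tbl['u']+3 = 7 → {'u': 4, 'i': 7}
tbl['i'] = 7+3 = 10 → {'u': 4, 'i': 10}
del 'u' → {'i': 10}
tbl['r'] = 5 → {'i': 10, 'r': 5}
tbl['z'] = 1 → {'i': 10, 'r': 5, 'z': 1}
tbl['r'] = tbl['r']+5 = 10 → {'i': 10, 'r': 10, 'z': 1}

{'i': 10, 'r': 10, 'z': 1}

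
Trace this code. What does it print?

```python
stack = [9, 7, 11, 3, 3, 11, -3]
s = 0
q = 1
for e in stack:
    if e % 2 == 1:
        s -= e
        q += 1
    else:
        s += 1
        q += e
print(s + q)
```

-33

e=9: odd, s = 0-9 = -9; q=2
e=7: odd, s = (-9)-7 = -16; q=3
e=11: odd, s = (-16)-11 = -27; q=4
e=3: odd, s = (-27)-3 = -30; q=5
e=3: odd, s = (-30)-3 = -33; q=6
e=11: odd, s = (-33)-11 = -44; q=7
e=-3: odd, s = (-44)-(-3) = -41; q=8
s+q = (-41)+8 = -33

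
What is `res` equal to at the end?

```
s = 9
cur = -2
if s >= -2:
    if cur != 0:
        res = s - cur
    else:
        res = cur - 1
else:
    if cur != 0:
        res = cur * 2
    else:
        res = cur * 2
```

11

s=9, cur=-2
s >= -2 is True; cur != 0 is True
→ res = s - cur = 11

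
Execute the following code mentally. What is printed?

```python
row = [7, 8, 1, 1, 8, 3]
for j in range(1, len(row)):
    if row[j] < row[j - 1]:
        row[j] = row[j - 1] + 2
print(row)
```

j=1: 8>=7, unchanged → [7, 8, 1, 1, 8, 3]
j=2: 1<8, row[2] = 8+2 = 10 → [7, 8, 10, 1, 8, 3]
j=3: 1<10, row[3] = 10+2 = 12 → [7, 8, 10, 12, 8, 3]
j=4: 8<12, row[4] = 12+2 = 14 → [7, 8, 10, 12, 14, 3]
j=5: 3<14, row[5] = 14+2 = 16 → [7, 8, 10, 12, 14, 16]

[7, 8, 10, 12, 14, 16]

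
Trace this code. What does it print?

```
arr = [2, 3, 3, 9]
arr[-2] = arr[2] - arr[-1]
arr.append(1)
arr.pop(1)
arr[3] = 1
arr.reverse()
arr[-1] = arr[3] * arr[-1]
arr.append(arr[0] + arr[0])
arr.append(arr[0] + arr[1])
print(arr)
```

arr[-2] = arr[2]-arr[-1] = 3-9 = -6 → [2, 3, -6, 9]
append 1 → [2, 3, -6, 9, 1]
pop(1) removes 3 → [2, -6, 9, 1]
arr[3] = 1 → [2, -6, 9, 1]
reverse → [1, 9, -6, 2]
arr[-1] = arr[3]*arr[-1] = 2*2 = 4 → [1, 9, -6, 4]
append arr[0]+arr[0] = 1+1 = 2 → [1, 9, -6, 4, 2]
append arr[0]+arr[1] = 1+9 = 10 → [1, 9, -6, 4, 2, 10]

[1, 9, -6, 4, 2, 10]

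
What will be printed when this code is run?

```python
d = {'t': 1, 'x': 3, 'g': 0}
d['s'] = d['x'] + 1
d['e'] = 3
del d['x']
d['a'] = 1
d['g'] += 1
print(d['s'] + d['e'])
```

7

d['s'] = d['x']+1 = 4 → {'t': 1, 'x': 3, 'g': 0, 's': 4}
d['e'] = 3 → {'t': 1, 'x': 3, 'g': 0, 's': 4, 'e': 3}
del 'x' → {'t': 1, 'g': 0, 's': 4, 'e': 3}
d['a'] = 1 → {'t': 1, 'g': 0, 's': 4, 'e': 3, 'a': 1}
d['g'] = 0+1 = 1 → {'t': 1, 'g': 1, 's': 4, 'e': 3, 'a': 1}
d['s']+d['e'] = 4+3 = 7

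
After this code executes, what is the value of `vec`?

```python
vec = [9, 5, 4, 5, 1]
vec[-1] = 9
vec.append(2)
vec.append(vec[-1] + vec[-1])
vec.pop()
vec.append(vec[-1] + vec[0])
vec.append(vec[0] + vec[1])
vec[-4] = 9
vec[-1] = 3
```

vec[-1] = 9 → [9, 5, 4, 5, 9]
append 2 → [9, 5, 4, 5, 9, 2]
append vec[-1]+vec[-1] = 2+2 = 4 → [9, 5, 4, 5, 9, 2, 4]
pop() removes 4 → [9, 5, 4, 5, 9, 2]
append vec[-1]+vec[0] = 2+9 = 11 → [9, 5, 4, 5, 9, 2, 11]
append vec[0]+vec[1] = 9+5 = 14 → [9, 5, 4, 5, 9, 2, 11, 14]
vec[-4] = 9 → [9, 5, 4, 5, 9, 2, 11, 14]
vec[-1] = 3 → [9, 5, 4, 5, 9, 2, 11, 3]

[9, 5, 4, 5, 9, 2, 11, 3]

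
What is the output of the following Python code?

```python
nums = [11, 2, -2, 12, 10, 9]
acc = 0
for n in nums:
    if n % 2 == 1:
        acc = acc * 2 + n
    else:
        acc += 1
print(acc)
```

n=11: odd, acc = 0*2+11 = 11
n=2: not odd, acc = 11+1 = 12
n=-2: not odd, acc = 12+1 = 13
n=12: not odd, acc = 13+1 = 14
n=10: not odd, acc = 14+1 = 15
n=9: odd, acc = 15*2+9 = 39

39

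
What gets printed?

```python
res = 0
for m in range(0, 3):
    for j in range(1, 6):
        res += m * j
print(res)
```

45

m=0,j=1: res = 0+0 = 0
m=0,j=2: res = 0+0 = 0
m=0,j=3: res = 0+0 = 0
m=0,j=4: res = 0+0 = 0
m=0,j=5: res = 0+0 = 0
m=1,j=1: res = 0+1 = 1
m=1,j=2: res = 1+2 = 3
m=1,j=3: res = 3+3 = 6
m=1,j=4: res = 6+4 = 10
m=1,j=5: res = 10+5 = 15
m=2,j=1: res = 15+2 = 17
m=2,j=2: res = 17+4 = 21
m=2,j=3: res = 21+6 = 27
m=2,j=4: res = 27+8 = 35
m=2,j=5: res = 35+10 = 45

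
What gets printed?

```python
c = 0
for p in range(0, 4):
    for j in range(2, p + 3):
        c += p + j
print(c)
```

50

p=0,j=2: c = 0+2 = 2
p=1,j=2: c = 2+3 = 5
p=1,j=3: c = 5+4 = 9
p=2,j=2: c = 9+4 = 13
p=2,j=3: c = 13+5 = 18
p=2,j=4: c = 18+6 = 24
p=3,j=2: c = 24+5 = 29
p=3,j=3: c = 29+6 = 35
p=3,j=4: c = 35+7 = 42
p=3,j=5: c = 42+8 = 50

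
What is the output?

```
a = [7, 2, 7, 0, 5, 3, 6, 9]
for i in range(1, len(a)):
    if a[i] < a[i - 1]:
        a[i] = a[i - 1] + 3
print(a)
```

[7, 10, 13, 16, 19, 22, 25, 28]

i=1: 2<7, a[1] = 7+3 = 10 → [7, 10, 7, 0, 5, 3, 6, 9]
i=2: 7<10, a[2] = 10+3 = 13 → [7, 10, 13, 0, 5, 3, 6, 9]
i=3: 0<13, a[3] = 13+3 = 16 → [7, 10, 13, 16, 5, 3, 6, 9]
i=4: 5<16, a[4] = 16+3 = 19 → [7, 10, 13, 16, 19, 3, 6, 9]
i=5: 3<19, a[5] = 19+3 = 22 → [7, 10, 13, 16, 19, 22, 6, 9]
i=6: 6<22, a[6] = 22+3 = 25 → [7, 10, 13, 16, 19, 22, 25, 9]
i=7: 9<25, a[7] = 25+3 = 28 → [7, 10, 13, 16, 19, 22, 25, 28]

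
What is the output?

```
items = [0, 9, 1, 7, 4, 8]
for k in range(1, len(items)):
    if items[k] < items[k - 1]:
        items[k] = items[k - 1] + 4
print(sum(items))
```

k=1: 9>=0, unchanged → [0, 9, 1, 7, 4, 8]
k=2: 1<9, items[2] = 9+4 = 13 → [0, 9, 13, 7, 4, 8]
k=3: 7<13, items[3] = 13+4 = 17 → [0, 9, 13, 17, 4, 8]
k=4: 4<17, items[4] = 17+4 = 21 → [0, 9, 13, 17, 21, 8]
k=5: 8<21, items[5] = 21+4 = 25 → [0, 9, 13, 17, 21, 25]
sum = 85

85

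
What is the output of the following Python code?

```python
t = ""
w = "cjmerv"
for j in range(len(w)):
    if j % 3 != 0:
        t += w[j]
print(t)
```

j=0: skip
j=1: add 'j' → 'j'
j=2: add 'm' → 'jm'
j=3: skip
j=4: add 'r' → 'jmr'
j=5: add 'v' → 'jmrv'

jmrv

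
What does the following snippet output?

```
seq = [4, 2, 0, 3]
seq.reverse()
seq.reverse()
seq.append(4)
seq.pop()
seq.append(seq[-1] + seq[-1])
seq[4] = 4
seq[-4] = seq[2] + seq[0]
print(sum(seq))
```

15

reverse → [3, 0, 2, 4]
reverse → [4, 2, 0, 3]
append 4 → [4, 2, 0, 3, 4]
pop() removes 4 → [4, 2, 0, 3]
append seq[-1]+seq[-1] = 3+3 = 6 → [4, 2, 0, 3, 6]
seq[4] = 4 → [4, 2, 0, 3, 4]
seq[-4] = seq[2]+seq[0] = 0+4 = 4 → [4, 4, 0, 3, 4]
sum = 15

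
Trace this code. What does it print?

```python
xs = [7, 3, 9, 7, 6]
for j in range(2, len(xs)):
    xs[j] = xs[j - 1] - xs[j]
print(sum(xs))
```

j=2: xs[2] = 3-9 = -6 → [7, 3, -6, 7, 6]
j=3: xs[3] = (-6)-7 = -13 → [7, 3, -6, -13, 6]
j=4: xs[4] = (-13)-6 = -19 → [7, 3, -6, -13, -19]
sum = -28

-28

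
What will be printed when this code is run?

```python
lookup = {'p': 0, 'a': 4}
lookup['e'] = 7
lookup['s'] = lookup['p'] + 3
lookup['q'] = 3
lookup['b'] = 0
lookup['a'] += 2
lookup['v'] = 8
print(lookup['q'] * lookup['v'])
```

lookup['e'] = 7 → {'p': 0, 'a': 4, 'e': 7}
lookup['s'] = lookup['p']+3 = 3 → {'p': 0, 'a': 4, 'e': 7, 's': 3}
lookup['q'] = 3 → {'p': 0, 'a': 4, 'e': 7, 's': 3, 'q': 3}
lookup['b'] = 0 → {'p': 0, 'a': 4, 'e': 7, 's': 3, 'q': 3, 'b': 0}
lookup['a'] = 4+2 = 6 → {'p': 0, 'a': 6, 'e': 7, 's': 3, 'q': 3, 'b': 0}
lookup['v'] = 8 → {'p': 0, 'a': 6, 'e': 7, 's': 3, 'q': 3, 'b': 0, 'v': 8}
lookup['q']*lookup['v'] = 3*8 = 24

24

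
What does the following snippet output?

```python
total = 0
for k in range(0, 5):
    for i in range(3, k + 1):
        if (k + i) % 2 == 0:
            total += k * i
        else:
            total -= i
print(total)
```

22

k=3,i=3: even sum, total = 0+9 = 9
k=4,i=3: odd sum, total = 9-3 = 6
k=4,i=4: even sum, total = 6+16 = 22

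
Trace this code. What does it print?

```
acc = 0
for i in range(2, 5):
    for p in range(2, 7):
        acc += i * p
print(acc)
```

180

i=2,p=2: acc = 0+4 = 4
i=2,p=3: acc = 4+6 = 10
i=2,p=4: acc = 10+8 = 18
i=2,p=5: acc = 18+10 = 28
i=2,p=6: acc = 28+12 = 40
i=3,p=2: acc = 40+6 = 46
i=3,p=3: acc = 46+9 = 55
i=3,p=4: acc = 55+12 = 67
i=3,p=5: acc = 67+15 = 82
i=3,p=6: acc = 82+18 = 100
i=4,p=2: acc = 100+8 = 108
i=4,p=3: acc = 108+12 = 120
i=4,p=4: acc = 120+16 = 136
i=4,p=5: acc = 136+20 = 156
i=4,p=6: acc = 156+24 = 180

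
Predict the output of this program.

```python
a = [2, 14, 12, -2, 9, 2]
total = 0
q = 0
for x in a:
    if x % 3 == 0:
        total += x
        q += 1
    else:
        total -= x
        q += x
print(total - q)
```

x=2: not %3==0, total = 0-2 = -2; q=2
x=14: not %3==0, total = (-2)-14 = -16; q=16
x=12: %3==0, total = (-16)+12 = -4; q=17
x=-2: not %3==0, total = (-4)-(-2) = -2; q=15
x=9: %3==0, total = (-2)+9 = 7; q=16
x=2: not %3==0, total = 7-2 = 5; q=18
total-q = 5-18 = -13

-13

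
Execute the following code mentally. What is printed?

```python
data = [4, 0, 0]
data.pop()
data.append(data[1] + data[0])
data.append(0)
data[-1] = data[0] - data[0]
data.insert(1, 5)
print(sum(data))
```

pop() removes 0 → [4, 0]
append data[1]+data[0] = 0+4 = 4 → [4, 0, 4]
append 0 → [4, 0, 4, 0]
data[-1] = data[0]-data[0] = 4-4 = 0 → [4, 0, 4, 0]
insert 5 at 1 → [4, 5, 0, 4, 0]
sum = 13

13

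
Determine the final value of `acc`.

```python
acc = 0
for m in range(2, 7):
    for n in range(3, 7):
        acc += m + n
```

m=2,n=3: acc = 0+5 = 5
m=2,n=4: acc = 5+6 = 11
m=2,n=5: acc = 11+7 = 18
m=2,n=6: acc = 18+8 = 26
m=3,n=3: acc = 26+6 = 32
m=3,n=4: acc = 32+7 = 39
m=3,n=5: acc = 39+8 = 47
m=3,n=6: acc = 47+9 = 56
m=4,n=3: acc = 56+7 = 63
m=4,n=4: acc = 63+8 = 71
m=4,n=5: acc = 71+9 = 80
m=4,n=6: acc = 80+10 = 90
m=5,n=3: acc = 90+8 = 98
m=5,n=4: acc = 98+9 = 107
m=5,n=5: acc = 107+10 = 117
m=5,n=6: acc = 117+11 = 128
m=6,n=3: acc = 128+9 = 137
m=6,n=4: acc = 137+10 = 147
m=6,n=5: acc = 147+11 = 158
m=6,n=6: acc = 158+12 = 170

170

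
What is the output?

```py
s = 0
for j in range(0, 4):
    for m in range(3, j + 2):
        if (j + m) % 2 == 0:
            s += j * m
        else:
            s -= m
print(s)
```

j=2,m=3: odd sum, s = 0-3 = -3
j=3,m=3: even sum, s = (-3)+9 = 6
j=3,m=4: odd sum, s = 6-4 = 2

2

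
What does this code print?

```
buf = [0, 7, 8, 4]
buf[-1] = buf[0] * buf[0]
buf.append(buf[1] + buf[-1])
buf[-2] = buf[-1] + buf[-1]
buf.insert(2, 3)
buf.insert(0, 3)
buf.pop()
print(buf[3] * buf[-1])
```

buf[-1] = buf[0]*buf[0] = 0*0 = 0 → [0, 7, 8, 0]
append buf[1]+buf[-1] = 7+0 = 7 → [0, 7, 8, 0, 7]
buf[-2] = buf[-1]+buf[-1] = 7+7 = 14 → [0, 7, 8, 14, 7]
insert 3 at 2 → [0, 7, 3, 8, 14, 7]
insert 3 at 0 → [3, 0, 7, 3, 8, 14, 7]
pop() removes 7 → [3, 0, 7, 3, 8, 14]
buf[3]*buf[-1] = 3*14 = 42

42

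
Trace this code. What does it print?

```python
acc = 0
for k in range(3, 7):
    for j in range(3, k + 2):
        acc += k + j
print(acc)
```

k=3,j=3: acc = 0+6 = 6
k=3,j=4: acc = 6+7 = 13
k=4,j=3: acc = 13+7 = 20
k=4,j=4: acc = 20+8 = 28
k=4,j=5: acc = 28+9 = 37
k=5,j=3: acc = 37+8 = 45
k=5,j=4: acc = 45+9 = 54
k=5,j=5: acc = 54+10 = 64
k=5,j=6: acc = 64+11 = 75
k=6,j=3: acc = 75+9 = 84
k=6,j=4: acc = 84+10 = 94
k=6,j=5: acc = 94+11 = 105
k=6,j=6: acc = 105+12 = 117
k=6,j=7: acc = 117+13 = 130

130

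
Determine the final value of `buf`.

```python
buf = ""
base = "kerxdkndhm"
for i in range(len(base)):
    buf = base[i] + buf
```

i=0: prepend 'k' → 'k'
i=1: prepend 'e' → 'ek'
i=2: prepend 'r' → 'rek'
i=3: prepend 'x' → 'xrek'
i=4: prepend 'd' → 'dxrek'
i=5: prepend 'k' → 'kdxrek'
i=6: prepend 'n' → 'nkdxrek'
i=7: prepend 'd' → 'dnkdxrek'
i=8: prepend 'h' → 'hdnkdxrek'
i=9: prepend 'm' → 'mhdnkdxrek'

'mhdnkdxrek'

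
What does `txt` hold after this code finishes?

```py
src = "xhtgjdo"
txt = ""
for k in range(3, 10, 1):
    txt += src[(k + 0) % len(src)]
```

k=3: add src[3]='g' → 'g'
k=4: add src[4]='j' → 'gj'
k=5: add src[5]='d' → 'gjd'
k=6: add src[6]='o' → 'gjdo'
k=7: add src[0]='x' → 'gjdox'
k=8: add src[1]='h' → 'gjdoxh'
k=9: add src[2]='t' → 'gjdoxht'

'gjdoxht'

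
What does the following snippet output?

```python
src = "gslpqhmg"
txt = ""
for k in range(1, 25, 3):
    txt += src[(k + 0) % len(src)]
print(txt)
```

k=1: add src[1]='s' → 's'
k=4: add src[4]='q' → 'sq'
k=7: add src[7]='g' → 'sqg'
k=10: add src[2]='l' → 'sqgl'
k=13: add src[5]='h' → 'sqglh'
k=16: add src[0]='g' → 'sqglhg'
k=19: add src[3]='p' → 'sqglhgp'
k=22: add src[6]='m' → 'sqglhgpm'

sqglhgpm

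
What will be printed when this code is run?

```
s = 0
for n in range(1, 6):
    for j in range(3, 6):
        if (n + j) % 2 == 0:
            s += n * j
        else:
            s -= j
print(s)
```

68

n=1,j=3: even sum, s = 0+3 = 3
n=1,j=4: odd sum, s = 3-4 = -1
n=1,j=5: even sum, s = (-1)+5 = 4
n=2,j=3: odd sum, s = 4-3 = 1
n=2,j=4: even sum, s = 1+8 = 9
n=2,j=5: odd sum, s = 9-5 = 4
n=3,j=3: even sum, s = 4+9 = 13
n=3,j=4: odd sum, s = 13-4 = 9
n=3,j=5: even sum, s = 9+15 = 24
n=4,j=3: odd sum, s = 24-3 = 21
n=4,j=4: even sum, s = 21+16 = 37
n=4,j=5: odd sum, s = 37-5 = 32
n=5,j=3: even sum, s = 32+15 = 47
n=5,j=4: odd sum, s = 47-4 = 43
n=5,j=5: even sum, s = 43+25 = 68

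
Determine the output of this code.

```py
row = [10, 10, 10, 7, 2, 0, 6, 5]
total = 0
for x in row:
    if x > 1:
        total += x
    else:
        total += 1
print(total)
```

x=10: >1, total = 0+10 = 10
x=10: >1, total = 10+10 = 20
x=10: >1, total = 20+10 = 30
x=7: >1, total = 30+7 = 37
x=2: >1, total = 37+2 = 39
x=0: not >1, total = 39+1 = 40
x=6: >1, total = 40+6 = 46
x=5: >1, total = 46+5 = 51

51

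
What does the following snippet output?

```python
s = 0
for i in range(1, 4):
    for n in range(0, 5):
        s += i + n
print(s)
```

i=1,n=0: s = 0+1 = 1
i=1,n=1: s = 1+2 = 3
i=1,n=2: s = 3+3 = 6
i=1,n=3: s = 6+4 = 10
i=1,n=4: s = 10+5 = 15
i=2,n=0: s = 15+2 = 17
i=2,n=1: s = 17+3 = 20
i=2,n=2: s = 20+4 = 24
i=2,n=3: s = 24+5 = 29
i=2,n=4: s = 29+6 = 35
i=3,n=0: s = 35+3 = 38
i=3,n=1: s = 38+4 = 42
i=3,n=2: s = 42+5 = 47
i=3,n=3: s = 47+6 = 53
i=3,n=4: s = 53+7 = 60

60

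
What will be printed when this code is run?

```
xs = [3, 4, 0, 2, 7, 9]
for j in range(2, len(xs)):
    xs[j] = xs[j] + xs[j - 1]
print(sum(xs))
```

52

j=2: xs[2] = 0+4 = 4 → [3, 4, 4, 2, 7, 9]
j=3: xs[3] = 2+4 = 6 → [3, 4, 4, 6, 7, 9]
j=4: xs[4] = 7+6 = 13 → [3, 4, 4, 6, 13, 9]
j=5: xs[5] = 9+13 = 22 → [3, 4, 4, 6, 13, 22]
sum = 52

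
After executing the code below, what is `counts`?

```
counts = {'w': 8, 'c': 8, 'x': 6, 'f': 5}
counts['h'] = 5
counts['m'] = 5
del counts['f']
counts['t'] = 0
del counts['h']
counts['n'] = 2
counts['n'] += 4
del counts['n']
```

counts['h'] = 5 → {'w': 8, 'c': 8, 'x': 6, 'f': 5, 'h': 5}
counts['m'] = 5 → {'w': 8, 'c': 8, 'x': 6, 'f': 5, 'h': 5, 'm': 5}
del 'f' → {'w': 8, 'c': 8, 'x': 6, 'h': 5, 'm': 5}
counts['t'] = 0 → {'w': 8, 'c': 8, 'x': 6, 'h': 5, 'm': 5, 't': 0}
del 'h' → {'w': 8, 'c': 8, 'x': 6, 'm': 5, 't': 0}
counts['n'] = 2 → {'w': 8, 'c': 8, 'x': 6, 'm': 5, 't': 0, 'n': 2}
counts['n'] = 2+4 = 6 → {'w': 8, 'c': 8, 'x': 6, 'm': 5, 't': 0, 'n': 6}
del 'n' → {'w': 8, 'c': 8, 'x': 6, 'm': 5, 't': 0}

{'w': 8, 'c': 8, 'x': 6, 'm': 5, 't': 0}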